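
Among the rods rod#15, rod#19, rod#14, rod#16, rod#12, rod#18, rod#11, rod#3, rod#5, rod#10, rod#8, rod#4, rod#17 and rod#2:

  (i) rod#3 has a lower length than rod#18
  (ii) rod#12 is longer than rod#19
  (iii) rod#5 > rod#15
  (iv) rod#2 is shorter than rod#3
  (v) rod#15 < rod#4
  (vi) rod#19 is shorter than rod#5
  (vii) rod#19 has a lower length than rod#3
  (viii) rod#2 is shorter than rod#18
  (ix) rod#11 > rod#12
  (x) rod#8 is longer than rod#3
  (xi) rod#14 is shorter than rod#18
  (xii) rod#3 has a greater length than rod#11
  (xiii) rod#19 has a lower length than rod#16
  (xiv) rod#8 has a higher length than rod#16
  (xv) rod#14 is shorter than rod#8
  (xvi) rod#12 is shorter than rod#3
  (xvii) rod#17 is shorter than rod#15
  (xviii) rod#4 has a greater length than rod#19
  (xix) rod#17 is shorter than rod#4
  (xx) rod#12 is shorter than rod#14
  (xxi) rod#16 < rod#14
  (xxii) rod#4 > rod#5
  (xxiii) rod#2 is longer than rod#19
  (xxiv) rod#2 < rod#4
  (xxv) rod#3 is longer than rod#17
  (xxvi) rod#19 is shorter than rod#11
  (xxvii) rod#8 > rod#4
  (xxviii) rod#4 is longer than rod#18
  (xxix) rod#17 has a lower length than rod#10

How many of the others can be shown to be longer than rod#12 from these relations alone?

6

The elements the relations force above rod#12 are rod#14, rod#11, rod#3, rod#18, rod#4, rod#8 — no chain reaches any other.
That is 6.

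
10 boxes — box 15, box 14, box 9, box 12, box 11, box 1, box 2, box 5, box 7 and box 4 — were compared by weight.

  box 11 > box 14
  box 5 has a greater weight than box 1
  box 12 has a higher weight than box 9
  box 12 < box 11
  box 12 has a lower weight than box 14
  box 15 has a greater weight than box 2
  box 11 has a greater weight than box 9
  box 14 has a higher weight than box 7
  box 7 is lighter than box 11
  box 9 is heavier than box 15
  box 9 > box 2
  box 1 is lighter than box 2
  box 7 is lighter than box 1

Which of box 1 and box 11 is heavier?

The relevant relations are box 1 < box 2; box 2 < box 15; box 15 < box 9; box 9 < box 12; box 12 < box 11.
Together: box 1 < box 2 < box 15 < box 9 < box 12 < box 11.
So box 1 < box 11; box 11 is the heavier of the two.

box 11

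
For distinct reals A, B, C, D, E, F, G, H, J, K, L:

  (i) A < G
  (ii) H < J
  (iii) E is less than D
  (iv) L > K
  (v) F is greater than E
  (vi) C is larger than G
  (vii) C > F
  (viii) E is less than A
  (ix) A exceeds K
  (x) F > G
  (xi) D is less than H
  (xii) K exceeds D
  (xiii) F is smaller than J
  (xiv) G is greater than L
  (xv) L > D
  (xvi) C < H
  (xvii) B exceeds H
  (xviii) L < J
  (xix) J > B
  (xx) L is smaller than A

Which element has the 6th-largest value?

G

Piecing the relations together gives one ordering: E < D < K < L < A < G < F < C < H < B < J.
Counting 6 from the largest end gives G.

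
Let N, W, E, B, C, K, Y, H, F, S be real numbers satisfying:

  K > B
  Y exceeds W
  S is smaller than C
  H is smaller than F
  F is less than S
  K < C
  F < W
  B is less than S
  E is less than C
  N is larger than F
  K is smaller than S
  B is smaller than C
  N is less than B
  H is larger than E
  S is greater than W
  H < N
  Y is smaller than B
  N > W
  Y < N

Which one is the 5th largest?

N

Piecing the relations together gives one ordering: E < H < F < W < Y < N < B < K < S < C.
The 5th largest is N.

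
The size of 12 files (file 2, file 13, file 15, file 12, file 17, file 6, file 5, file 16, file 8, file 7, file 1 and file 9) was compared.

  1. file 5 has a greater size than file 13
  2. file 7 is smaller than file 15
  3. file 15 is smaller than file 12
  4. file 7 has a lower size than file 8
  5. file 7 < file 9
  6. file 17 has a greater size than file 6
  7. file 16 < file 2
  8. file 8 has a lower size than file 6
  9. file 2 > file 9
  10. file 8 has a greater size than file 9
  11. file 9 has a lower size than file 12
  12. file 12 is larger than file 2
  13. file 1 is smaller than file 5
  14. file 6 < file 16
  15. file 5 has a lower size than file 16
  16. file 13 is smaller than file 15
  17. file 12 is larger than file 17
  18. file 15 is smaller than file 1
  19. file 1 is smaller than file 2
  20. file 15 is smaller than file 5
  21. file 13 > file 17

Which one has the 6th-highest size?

The consecutive relations fix a unique order: file 7 < file 9 < file 8 < file 6 < file 17 < file 13 < file 15 < file 1 < file 5 < file 16 < file 2 < file 12.
The 6th largest is file 15.

file 15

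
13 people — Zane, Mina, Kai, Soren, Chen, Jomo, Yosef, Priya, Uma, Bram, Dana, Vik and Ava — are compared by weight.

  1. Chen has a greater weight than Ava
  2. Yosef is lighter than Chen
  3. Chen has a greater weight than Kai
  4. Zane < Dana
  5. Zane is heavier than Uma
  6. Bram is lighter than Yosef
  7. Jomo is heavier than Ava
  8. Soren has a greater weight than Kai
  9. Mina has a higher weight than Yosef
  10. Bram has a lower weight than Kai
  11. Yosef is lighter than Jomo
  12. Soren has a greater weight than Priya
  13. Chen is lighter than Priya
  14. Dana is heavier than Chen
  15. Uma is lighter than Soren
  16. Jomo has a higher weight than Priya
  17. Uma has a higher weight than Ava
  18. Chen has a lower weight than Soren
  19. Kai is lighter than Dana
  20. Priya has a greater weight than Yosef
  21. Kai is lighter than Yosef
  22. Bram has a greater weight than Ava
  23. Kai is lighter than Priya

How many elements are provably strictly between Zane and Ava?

1

The relations place Ava below Zane. An element lies strictly between them when it is forced above Ava and also forced below Zane.
Above Ava: {Bram, Kai, Uma, Yosef, Chen, Priya, Soren, Dana, Jomo, Mina}. Below Zane: {Uma}.
Intersection: {Uma} — 1.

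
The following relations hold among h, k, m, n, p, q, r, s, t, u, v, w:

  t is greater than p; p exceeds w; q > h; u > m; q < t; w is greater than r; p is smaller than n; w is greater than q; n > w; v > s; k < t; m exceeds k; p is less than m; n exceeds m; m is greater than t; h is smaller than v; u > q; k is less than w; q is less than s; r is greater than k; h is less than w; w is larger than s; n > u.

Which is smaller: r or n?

r

Chaining the given relations: r < w < p < m < u < n.
So r < n; r is the smaller of the two.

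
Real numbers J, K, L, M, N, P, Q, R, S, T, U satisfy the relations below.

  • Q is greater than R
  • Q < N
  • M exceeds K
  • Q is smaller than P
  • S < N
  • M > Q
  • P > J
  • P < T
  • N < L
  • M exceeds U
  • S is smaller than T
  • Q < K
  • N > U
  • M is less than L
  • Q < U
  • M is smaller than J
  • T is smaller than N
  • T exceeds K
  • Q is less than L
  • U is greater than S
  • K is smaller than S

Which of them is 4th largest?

P

Piecing the relations together gives one ordering: R < Q < K < S < U < M < J < P < T < N < L.
Counting 4 from the largest end gives P.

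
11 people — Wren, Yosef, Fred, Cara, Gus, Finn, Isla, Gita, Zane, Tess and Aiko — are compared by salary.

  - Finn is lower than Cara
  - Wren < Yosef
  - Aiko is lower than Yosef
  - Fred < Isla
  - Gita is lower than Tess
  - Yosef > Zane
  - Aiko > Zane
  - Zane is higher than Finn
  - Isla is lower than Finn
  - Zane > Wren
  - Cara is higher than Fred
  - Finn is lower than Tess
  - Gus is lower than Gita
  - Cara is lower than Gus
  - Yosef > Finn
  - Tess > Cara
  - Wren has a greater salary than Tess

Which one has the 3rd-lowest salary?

Finn

The consecutive relations fix a unique order: Fred < Isla < Finn < Cara < Gus < Gita < Tess < Wren < Zane < Aiko < Yosef.
The 3rd smallest is Finn.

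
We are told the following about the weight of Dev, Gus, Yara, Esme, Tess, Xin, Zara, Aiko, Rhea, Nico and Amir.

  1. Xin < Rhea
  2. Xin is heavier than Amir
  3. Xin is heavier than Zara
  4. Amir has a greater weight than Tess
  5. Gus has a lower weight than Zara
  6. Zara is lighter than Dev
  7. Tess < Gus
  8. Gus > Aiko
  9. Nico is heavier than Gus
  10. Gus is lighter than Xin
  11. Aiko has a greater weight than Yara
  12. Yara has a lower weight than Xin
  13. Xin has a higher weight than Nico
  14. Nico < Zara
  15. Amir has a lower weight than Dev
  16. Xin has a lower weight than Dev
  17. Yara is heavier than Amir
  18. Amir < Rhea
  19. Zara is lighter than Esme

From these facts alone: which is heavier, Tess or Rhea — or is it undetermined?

Link the given pairs in sequence: Tess < Amir; Amir < Yara; Yara < Aiko; Aiko < Gus; Gus < Nico; Nico < Zara; Zara < Xin; Xin < Rhea.
Chaining these gives Tess < Amir < Yara < Aiko < Gus < Nico < Zara < Xin < Rhea.
So Rhea is heavier.

Rhea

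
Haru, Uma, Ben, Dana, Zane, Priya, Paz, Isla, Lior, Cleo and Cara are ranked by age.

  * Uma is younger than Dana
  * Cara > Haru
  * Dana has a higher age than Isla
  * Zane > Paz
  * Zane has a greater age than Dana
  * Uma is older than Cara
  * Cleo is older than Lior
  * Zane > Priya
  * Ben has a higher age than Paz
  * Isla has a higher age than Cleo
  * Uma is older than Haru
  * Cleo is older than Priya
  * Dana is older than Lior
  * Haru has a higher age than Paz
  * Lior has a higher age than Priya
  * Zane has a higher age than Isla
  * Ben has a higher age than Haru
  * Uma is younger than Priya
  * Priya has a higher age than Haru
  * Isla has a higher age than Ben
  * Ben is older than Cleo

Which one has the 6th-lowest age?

Piecing the relations together gives one ordering: Paz < Haru < Cara < Uma < Priya < Lior < Cleo < Ben < Isla < Dana < Zane.
The 6th smallest is Lior.

Lior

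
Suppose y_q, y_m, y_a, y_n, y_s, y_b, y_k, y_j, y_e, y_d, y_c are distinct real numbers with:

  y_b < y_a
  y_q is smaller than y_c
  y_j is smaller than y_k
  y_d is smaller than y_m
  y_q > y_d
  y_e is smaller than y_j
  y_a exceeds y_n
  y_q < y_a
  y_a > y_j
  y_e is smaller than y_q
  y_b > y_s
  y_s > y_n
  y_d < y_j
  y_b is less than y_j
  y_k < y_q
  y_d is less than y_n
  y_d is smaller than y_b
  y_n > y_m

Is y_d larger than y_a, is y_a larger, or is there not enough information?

y_a

Chaining the given relations: y_d < y_m < y_n < y_s < y_b < y_j < y_k < y_q < y_a.
So y_a is larger.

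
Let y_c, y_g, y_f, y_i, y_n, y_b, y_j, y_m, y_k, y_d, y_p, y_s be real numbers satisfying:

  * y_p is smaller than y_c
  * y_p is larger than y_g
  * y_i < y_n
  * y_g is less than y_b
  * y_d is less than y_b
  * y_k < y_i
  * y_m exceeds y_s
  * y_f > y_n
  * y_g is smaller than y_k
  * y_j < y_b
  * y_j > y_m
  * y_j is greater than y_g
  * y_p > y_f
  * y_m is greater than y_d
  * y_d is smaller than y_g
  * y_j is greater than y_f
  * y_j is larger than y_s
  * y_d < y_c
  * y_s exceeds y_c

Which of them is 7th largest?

Chaining the given pairs: y_d < y_g < y_k < y_i < y_n < y_f < y_p < y_c < y_s < y_m < y_j < y_b.
The 7th largest is y_f.

y_f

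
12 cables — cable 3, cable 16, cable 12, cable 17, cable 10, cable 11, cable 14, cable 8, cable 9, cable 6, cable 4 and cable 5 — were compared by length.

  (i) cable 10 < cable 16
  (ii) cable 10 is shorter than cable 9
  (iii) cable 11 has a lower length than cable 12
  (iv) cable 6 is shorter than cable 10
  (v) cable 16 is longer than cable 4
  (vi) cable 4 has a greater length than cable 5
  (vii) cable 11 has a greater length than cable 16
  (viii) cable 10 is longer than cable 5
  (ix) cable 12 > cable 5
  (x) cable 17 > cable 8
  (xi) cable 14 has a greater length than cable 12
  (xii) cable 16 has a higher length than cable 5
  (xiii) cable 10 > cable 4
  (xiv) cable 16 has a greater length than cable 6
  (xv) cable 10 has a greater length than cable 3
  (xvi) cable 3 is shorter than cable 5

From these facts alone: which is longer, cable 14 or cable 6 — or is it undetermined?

cable 6 < cable 10 and cable 10 < cable 16 give cable 6 < cable 16.
Then cable 16 < cable 11 extends the chain to cable 11.
Then cable 11 < cable 12 extends the chain to cable 12.
With cable 12 < cable 14: cable 6 < cable 10 < cable 16 < cable 11 < cable 12 < cable 14.
So cable 14 is longer.

cable 14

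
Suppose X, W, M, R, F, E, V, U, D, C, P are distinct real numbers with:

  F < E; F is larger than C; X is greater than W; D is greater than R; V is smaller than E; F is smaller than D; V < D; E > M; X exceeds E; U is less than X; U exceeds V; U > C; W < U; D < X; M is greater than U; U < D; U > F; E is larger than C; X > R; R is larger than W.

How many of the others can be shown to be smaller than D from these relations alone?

6

From D the given relations immediately reach F, R, V, U.
From those, C, W — 6 in total.
Nothing else is reachable below D; 6 in all.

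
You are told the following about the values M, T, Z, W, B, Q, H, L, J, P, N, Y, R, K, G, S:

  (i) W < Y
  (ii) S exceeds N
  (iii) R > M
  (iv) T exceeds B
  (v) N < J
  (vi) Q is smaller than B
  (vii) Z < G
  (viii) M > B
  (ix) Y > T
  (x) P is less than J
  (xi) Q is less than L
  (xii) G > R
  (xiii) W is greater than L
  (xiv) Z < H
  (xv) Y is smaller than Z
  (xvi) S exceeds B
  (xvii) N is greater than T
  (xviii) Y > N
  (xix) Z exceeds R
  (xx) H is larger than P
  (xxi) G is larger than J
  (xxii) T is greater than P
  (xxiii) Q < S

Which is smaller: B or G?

B < T and T < N give B < N.
Then N < Y extends the chain to Y.
Then Y < Z extends the chain to Z.
Then Z < G extends the chain to G.
So B < G; B is the smaller of the two.

B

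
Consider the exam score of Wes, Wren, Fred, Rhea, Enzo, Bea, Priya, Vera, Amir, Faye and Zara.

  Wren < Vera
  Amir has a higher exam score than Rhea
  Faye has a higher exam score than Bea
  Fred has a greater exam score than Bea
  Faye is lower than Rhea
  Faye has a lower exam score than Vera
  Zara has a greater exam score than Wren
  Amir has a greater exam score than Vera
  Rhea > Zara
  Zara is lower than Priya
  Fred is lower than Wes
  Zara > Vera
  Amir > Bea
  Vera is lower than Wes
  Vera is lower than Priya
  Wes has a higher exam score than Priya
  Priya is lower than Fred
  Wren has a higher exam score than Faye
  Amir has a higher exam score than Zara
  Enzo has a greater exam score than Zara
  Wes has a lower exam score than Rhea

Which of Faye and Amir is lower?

Faye < Vera < Zara < Priya < Fred < Wes < Rhea < Amir, by transitivity through Vera, Zara, Priya, Fred, Wes, Rhea.
So Faye < Amir; Faye is the lower of the two.

Faye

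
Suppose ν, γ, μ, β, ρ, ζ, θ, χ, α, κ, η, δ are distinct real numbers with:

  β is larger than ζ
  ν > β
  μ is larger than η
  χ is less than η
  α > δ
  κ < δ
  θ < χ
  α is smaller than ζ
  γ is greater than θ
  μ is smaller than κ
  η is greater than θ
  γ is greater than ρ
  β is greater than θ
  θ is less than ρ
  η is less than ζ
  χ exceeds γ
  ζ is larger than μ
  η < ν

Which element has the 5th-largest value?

Piecing the relations together gives one ordering: θ < ρ < γ < χ < η < μ < κ < δ < α < ζ < β < ν.
The 5th largest is δ.

δ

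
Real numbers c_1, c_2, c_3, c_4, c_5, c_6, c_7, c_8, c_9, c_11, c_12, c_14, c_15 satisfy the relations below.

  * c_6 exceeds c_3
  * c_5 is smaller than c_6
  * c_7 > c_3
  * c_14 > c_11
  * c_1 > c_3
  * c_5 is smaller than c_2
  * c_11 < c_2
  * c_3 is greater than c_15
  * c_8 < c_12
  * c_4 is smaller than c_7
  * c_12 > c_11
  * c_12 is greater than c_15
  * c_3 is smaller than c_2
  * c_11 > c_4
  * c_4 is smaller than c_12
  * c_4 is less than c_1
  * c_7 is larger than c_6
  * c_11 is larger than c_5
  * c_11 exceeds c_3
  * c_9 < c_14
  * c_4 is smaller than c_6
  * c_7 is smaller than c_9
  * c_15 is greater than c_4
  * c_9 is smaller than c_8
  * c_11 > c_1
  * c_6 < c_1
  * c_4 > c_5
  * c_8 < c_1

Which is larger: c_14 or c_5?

Chaining the given relations: c_5 < c_4 < c_15 < c_3 < c_6 < c_7 < c_9 < c_8 < c_1 < c_11 < c_14.
So c_5 < c_14; c_14 is the larger of the two.

c_14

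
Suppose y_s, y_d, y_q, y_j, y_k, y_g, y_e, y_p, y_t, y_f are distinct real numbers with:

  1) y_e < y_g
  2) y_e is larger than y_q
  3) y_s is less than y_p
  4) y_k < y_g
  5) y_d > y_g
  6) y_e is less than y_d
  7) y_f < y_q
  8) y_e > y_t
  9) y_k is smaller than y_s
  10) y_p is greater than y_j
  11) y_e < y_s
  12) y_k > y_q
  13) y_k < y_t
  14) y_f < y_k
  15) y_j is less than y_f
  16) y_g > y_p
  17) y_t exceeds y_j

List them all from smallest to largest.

y_j < y_f < y_q < y_k < y_t < y_e < y_s < y_p < y_g < y_d

Nothing is placed below y_j, so it is least; from there y_j < y_f; y_f < y_q; y_q < y_k; y_k < y_t; y_t < y_e; y_e < y_s; y_s < y_p; y_p < y_g; y_g < y_d, each given directly.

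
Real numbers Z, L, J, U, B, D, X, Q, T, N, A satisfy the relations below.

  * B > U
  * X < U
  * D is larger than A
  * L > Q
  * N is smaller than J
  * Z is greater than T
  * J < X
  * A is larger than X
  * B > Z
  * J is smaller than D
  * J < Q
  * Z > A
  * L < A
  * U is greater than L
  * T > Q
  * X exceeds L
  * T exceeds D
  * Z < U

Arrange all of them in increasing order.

Nothing is placed below N, so it is least; from there N < J; J < Q; Q < L; L < X; X < A; A < D; D < T; T < Z; Z < U; U < B, each given directly.

N < J < Q < L < X < A < D < T < Z < U < B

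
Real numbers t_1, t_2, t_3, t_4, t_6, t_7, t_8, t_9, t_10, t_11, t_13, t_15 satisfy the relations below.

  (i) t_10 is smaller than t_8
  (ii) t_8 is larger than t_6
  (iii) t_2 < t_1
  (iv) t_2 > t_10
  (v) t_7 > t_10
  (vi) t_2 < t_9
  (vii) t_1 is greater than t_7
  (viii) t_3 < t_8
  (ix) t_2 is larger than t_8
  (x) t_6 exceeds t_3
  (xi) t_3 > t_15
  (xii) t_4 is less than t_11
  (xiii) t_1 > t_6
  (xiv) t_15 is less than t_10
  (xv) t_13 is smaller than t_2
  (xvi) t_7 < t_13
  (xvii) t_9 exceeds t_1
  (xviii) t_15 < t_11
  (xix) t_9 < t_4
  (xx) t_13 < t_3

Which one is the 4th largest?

Chaining the given pairs: t_15 < t_10 < t_7 < t_13 < t_3 < t_6 < t_8 < t_2 < t_1 < t_9 < t_4 < t_11.
The 4th largest is t_1.

t_1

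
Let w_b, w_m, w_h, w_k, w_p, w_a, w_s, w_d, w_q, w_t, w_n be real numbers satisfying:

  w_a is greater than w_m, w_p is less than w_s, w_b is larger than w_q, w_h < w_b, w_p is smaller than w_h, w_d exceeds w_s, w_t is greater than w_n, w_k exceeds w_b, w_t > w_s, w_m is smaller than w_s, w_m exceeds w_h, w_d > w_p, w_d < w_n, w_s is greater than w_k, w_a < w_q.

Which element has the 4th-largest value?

w_s

Chaining the given pairs: w_p < w_h < w_m < w_a < w_q < w_b < w_k < w_s < w_d < w_n < w_t.
Counting 4 from the largest end gives w_s.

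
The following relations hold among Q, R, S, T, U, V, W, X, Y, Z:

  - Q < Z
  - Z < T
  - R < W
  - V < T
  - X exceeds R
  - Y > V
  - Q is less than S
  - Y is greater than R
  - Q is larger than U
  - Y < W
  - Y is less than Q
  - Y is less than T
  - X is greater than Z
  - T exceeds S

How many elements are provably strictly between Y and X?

The relations place Y below X. An element lies strictly between them when it is forced above Y and also forced below X.
Above Y: {Q, Z, W, S, T}. Below X: {V, R, U, Q, Z}.
Intersection: {Q, Z} — 2.

2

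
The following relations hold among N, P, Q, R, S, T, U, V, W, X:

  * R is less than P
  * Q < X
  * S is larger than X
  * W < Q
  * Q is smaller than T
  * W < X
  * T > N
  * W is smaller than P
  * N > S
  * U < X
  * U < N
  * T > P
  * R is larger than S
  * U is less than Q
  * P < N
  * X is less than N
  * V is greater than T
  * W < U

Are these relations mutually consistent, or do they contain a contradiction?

consistent

The single ordering W < U < Q < X < S < R < P < N < T < V satisfies every listed relation, so no contradiction arises.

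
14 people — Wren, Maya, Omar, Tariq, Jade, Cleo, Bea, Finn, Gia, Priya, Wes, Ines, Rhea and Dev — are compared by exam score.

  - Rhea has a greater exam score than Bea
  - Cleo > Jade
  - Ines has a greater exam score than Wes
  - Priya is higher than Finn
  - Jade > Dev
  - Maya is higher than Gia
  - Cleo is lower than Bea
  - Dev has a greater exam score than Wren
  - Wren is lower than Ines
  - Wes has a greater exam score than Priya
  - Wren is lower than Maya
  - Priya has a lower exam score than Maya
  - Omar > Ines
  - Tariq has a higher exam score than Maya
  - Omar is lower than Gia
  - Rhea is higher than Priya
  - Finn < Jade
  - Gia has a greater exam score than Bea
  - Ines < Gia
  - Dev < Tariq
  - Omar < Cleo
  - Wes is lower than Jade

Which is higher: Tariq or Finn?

Finn < Priya and Priya < Wes give Finn < Wes.
With Wes < Ines: Finn < Priya < Wes < Ines.
Then Ines < Omar extends the chain to Omar.
Then Omar < Cleo extends the chain to Cleo.
Then Cleo < Bea extends the chain to Bea.
With Bea < Gia: Finn < Priya < Wes < Ines < Omar < Cleo < Bea < Gia.
With Gia < Maya: Finn < Priya < Wes < Ines < Omar < Cleo < Bea < Gia < Maya.
Then Maya < Tariq extends the chain to Tariq.
So Finn < Tariq; Tariq is the higher of the two.

Tariq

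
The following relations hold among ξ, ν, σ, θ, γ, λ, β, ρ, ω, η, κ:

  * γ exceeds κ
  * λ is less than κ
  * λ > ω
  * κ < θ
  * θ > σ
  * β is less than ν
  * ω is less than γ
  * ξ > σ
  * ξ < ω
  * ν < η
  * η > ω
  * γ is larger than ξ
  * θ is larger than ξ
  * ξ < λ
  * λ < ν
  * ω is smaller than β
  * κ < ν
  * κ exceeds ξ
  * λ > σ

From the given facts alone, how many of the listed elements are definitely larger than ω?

From ω the given relations immediately reach β, λ, γ, η.
From those, κ, ν — 6 in total.
From those, θ — 7 in total.
Nothing else is reachable above ω; 7 in all.

7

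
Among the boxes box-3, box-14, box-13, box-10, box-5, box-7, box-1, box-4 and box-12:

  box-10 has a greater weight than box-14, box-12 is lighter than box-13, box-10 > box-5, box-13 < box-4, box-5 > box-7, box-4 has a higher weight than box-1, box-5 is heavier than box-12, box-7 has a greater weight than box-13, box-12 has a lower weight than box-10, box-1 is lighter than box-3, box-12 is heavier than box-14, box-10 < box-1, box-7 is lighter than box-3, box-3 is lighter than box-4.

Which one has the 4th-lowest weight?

Piecing the relations together gives one ordering: box-14 < box-12 < box-13 < box-7 < box-5 < box-10 < box-1 < box-3 < box-4.
Counting 4 from the smallest end gives box-7.

box-7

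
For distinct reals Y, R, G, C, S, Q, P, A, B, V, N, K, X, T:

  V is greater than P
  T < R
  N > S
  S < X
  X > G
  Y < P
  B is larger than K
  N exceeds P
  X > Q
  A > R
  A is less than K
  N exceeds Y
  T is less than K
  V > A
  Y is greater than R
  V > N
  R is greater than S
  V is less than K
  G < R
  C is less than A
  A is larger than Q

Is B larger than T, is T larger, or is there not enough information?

The relevant relations are T < R; R < Y; Y < P; P < N; N < V; V < K; K < B.
Chaining these gives T < R < Y < P < N < V < K < B.
So B is larger.

B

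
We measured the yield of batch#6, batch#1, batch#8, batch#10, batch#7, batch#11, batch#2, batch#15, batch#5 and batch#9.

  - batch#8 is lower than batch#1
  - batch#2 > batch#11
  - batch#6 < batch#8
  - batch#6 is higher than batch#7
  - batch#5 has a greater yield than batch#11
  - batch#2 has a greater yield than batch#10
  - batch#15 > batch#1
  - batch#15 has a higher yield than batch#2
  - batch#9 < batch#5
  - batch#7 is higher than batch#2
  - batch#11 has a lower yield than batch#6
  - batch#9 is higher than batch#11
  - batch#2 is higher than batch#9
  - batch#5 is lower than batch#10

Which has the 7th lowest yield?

The consecutive relations fix a unique order: batch#11 < batch#9 < batch#5 < batch#10 < batch#2 < batch#7 < batch#6 < batch#8 < batch#1 < batch#15.
The 7th smallest is batch#6.

batch#6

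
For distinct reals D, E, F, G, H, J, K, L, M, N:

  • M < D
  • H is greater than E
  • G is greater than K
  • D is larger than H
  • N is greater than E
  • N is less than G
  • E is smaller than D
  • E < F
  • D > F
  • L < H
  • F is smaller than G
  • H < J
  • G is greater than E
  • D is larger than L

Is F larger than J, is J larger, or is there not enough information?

Following every chain through F: above F we get G, D; below F we get E.
J is not reached, and no chain runs the other way from J to F.
So the given relations leave the order of F and J undetermined.

undetermined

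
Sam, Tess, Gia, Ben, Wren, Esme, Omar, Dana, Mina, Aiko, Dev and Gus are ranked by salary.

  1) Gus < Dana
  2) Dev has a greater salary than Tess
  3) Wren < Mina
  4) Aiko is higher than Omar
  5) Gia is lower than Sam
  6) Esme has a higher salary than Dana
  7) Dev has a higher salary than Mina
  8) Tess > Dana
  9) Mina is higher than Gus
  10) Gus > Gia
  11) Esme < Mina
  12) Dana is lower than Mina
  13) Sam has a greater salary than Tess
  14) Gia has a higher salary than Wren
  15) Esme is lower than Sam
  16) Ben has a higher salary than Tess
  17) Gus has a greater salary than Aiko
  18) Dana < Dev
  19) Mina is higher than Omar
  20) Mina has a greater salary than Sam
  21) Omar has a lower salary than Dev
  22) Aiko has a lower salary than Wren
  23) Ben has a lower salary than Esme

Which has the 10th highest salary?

Piecing the relations together gives one ordering: Omar < Aiko < Wren < Gia < Gus < Dana < Tess < Ben < Esme < Sam < Mina < Dev.
Counting 10 from the largest end gives Wren.

Wren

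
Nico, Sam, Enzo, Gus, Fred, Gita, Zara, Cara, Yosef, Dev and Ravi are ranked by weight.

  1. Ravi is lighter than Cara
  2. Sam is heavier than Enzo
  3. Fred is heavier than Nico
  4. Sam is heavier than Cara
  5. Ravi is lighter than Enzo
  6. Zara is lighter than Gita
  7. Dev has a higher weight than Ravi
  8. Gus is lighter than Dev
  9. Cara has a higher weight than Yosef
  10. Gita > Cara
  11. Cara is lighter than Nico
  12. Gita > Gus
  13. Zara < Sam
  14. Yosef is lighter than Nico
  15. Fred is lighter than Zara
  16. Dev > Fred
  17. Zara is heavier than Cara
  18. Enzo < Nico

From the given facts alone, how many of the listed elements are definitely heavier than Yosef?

Directly above Yosef: Cara, Nico.
One step further: Fred, Zara, Sam, Gita (6 so far).
One step further: Dev (7 so far).
Nothing else is reachable above Yosef; 7 in all.

7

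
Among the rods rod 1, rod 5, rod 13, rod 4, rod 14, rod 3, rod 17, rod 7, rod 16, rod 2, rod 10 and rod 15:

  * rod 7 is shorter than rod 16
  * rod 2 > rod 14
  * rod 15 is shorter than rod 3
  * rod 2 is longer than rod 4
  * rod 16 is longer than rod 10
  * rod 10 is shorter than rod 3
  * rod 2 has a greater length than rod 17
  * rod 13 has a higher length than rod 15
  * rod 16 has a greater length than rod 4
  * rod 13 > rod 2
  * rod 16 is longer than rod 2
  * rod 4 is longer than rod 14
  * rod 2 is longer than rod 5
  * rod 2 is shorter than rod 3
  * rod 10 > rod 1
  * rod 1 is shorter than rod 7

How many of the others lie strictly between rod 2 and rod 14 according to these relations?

The relations place rod 14 below rod 2. An element lies strictly between them when it is forced above rod 14 and also forced below rod 2.
Above rod 14: {rod 4, rod 3, rod 16, rod 13}. Below rod 2: {rod 17, rod 5, rod 4}.
Intersection: {rod 4} — 1.

1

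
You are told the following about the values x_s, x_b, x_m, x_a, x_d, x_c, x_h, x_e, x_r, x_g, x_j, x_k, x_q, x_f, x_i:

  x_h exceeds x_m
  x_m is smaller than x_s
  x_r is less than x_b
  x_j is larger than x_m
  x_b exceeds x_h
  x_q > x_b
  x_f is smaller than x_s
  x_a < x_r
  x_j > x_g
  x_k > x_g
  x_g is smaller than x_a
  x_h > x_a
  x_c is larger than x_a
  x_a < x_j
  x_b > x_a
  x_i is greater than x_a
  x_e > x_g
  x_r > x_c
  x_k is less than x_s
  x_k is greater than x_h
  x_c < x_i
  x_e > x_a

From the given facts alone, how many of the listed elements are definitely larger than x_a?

Directly above x_a: x_h, x_j, x_e, x_c, x_r, x_b, x_i.
One step further: x_k, x_q (9 so far).
One step further: x_s (10 so far).
No other element is forced above x_a by the given relations, so the count is 10.

10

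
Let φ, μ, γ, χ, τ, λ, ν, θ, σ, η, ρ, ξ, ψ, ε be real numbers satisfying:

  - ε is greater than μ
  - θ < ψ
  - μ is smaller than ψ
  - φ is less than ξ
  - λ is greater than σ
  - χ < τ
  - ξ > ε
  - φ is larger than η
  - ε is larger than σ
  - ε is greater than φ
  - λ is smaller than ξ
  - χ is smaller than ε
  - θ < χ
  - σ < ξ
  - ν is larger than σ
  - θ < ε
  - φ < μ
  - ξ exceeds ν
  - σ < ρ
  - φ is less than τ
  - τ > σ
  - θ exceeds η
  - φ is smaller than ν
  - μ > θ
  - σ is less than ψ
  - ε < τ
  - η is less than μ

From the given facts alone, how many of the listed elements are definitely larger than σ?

Directly above σ: λ, ν, ρ, ψ, ε, τ, ξ.
Nothing else is reachable above σ; 7 in all.

7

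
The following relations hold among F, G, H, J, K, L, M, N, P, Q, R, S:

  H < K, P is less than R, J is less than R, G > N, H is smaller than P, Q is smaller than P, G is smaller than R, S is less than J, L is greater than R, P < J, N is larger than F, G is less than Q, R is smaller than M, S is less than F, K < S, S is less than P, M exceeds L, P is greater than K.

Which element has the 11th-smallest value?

Chaining the given pairs: H < K < S < F < N < G < Q < P < J < R < L < M.
The 11th smallest is L.

L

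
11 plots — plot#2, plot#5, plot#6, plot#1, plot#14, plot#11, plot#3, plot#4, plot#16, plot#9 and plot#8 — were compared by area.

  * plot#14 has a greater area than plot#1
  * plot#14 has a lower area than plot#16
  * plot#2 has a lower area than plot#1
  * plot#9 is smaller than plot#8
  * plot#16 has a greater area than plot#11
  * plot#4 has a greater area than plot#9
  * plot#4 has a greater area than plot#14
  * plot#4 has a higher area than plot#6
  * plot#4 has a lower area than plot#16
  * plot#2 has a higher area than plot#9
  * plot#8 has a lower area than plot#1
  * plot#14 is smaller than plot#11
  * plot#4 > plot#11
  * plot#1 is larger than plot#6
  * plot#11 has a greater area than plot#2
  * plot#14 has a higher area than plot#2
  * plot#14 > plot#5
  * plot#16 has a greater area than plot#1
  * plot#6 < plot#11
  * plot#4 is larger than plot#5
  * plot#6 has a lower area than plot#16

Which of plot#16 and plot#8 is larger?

plot#8 < plot#1 and plot#1 < plot#14 give plot#8 < plot#14.
Then plot#14 < plot#11 extends the chain to plot#11.
With plot#11 < plot#4: plot#8 < plot#1 < plot#14 < plot#11 < plot#4.
Then plot#4 < plot#16 extends the chain to plot#16.
So plot#8 < plot#16; plot#16 is the larger of the two.

plot#16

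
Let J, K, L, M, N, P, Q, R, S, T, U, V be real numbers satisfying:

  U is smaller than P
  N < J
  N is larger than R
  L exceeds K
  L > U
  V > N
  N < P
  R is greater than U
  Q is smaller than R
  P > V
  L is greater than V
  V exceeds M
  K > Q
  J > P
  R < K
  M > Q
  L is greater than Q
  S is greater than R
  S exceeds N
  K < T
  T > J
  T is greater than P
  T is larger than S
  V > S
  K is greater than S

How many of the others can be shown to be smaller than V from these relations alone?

6

Directly below V: M, N, S.
One step further: Q, R (5 so far).
One step further: U (6 so far).
Nothing else is reachable below V; 6 in all.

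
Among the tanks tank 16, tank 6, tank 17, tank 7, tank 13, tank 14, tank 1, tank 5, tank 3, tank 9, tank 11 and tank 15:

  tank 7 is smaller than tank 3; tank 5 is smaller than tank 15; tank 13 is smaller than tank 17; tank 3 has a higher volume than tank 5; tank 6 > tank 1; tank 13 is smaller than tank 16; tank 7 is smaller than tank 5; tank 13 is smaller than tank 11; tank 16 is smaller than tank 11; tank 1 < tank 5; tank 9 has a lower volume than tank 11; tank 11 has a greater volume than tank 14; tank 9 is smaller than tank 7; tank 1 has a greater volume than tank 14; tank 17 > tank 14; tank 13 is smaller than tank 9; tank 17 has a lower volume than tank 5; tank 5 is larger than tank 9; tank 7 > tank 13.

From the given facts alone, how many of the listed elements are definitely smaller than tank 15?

7

The elements the relations force below tank 15 are tank 13, tank 14, tank 9, tank 7, tank 1, tank 17, tank 5 — no chain reaches any other.
That is 7.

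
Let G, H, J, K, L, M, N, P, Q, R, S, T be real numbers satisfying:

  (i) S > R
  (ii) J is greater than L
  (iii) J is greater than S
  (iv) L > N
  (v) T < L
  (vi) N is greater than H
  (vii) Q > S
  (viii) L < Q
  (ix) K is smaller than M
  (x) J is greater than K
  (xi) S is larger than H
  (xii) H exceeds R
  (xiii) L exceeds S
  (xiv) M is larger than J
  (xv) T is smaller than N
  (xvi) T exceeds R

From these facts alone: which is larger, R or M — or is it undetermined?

M

Following the relations from R: R < H < N < L < J < M.
So M is larger.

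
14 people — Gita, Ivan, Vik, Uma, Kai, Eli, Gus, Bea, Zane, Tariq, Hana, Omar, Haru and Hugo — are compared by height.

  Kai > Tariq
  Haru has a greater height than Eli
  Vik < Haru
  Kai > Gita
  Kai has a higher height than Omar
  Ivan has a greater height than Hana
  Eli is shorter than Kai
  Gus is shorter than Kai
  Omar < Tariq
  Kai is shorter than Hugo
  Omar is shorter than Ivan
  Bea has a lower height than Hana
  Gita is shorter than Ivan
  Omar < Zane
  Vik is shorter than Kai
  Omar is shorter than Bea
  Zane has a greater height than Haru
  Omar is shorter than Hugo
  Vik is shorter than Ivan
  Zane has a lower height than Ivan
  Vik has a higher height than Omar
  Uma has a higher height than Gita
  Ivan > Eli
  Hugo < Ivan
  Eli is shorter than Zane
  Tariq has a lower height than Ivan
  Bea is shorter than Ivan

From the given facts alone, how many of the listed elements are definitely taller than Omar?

The elements the relations force above Omar are Vik, Tariq, Haru, Bea, Kai, Zane, Hugo, Hana, Ivan — no chain reaches any other.
That is 9.

9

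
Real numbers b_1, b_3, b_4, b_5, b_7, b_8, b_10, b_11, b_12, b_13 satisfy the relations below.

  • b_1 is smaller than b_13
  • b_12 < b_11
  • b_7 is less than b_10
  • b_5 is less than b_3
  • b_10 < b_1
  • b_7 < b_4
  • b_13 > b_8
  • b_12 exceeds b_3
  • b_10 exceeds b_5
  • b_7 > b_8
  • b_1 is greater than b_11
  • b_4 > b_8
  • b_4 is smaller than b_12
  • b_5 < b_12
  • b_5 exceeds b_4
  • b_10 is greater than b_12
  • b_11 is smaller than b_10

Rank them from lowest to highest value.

b_8 < b_7 < b_4 < b_5 < b_3 < b_12 < b_11 < b_10 < b_1 < b_13

Nothing is placed below b_8, so it is least; from there b_8 < b_7; b_7 < b_4; b_4 < b_5; b_5 < b_3; b_3 < b_12; b_12 < b_11; b_11 < b_10; b_10 < b_1; b_1 < b_13, each given directly.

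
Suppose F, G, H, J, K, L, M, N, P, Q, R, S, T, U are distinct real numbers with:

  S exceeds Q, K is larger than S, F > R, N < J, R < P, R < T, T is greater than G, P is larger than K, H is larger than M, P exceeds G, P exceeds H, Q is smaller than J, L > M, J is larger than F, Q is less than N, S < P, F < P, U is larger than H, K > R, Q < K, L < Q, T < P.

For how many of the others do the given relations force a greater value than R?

The elements the relations force above R are F, T, K, J, P — no chain reaches any other.
That is 5.

5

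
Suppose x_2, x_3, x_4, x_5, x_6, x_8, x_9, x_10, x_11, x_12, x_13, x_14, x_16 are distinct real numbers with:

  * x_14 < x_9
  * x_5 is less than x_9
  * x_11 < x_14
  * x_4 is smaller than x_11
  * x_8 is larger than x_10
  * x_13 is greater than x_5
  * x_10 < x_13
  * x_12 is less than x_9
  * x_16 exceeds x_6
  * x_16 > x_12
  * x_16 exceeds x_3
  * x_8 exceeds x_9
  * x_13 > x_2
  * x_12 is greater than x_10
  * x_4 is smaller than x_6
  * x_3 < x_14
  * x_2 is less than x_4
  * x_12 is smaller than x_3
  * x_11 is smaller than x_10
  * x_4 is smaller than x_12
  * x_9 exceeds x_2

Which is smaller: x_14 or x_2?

x_2

Following the relations from x_2: x_2 < x_4 < x_11 < x_10 < x_12 < x_3 < x_14.
So x_2 < x_14; x_2 is the smaller of the two.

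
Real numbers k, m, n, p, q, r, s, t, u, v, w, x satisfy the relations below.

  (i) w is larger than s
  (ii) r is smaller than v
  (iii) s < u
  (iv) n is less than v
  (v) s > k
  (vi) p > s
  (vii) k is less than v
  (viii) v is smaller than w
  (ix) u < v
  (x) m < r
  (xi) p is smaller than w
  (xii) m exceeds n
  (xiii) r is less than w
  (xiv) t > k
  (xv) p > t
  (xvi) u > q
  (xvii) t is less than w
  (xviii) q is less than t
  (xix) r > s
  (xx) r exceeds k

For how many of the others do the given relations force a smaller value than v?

7

Directly below v: n, k, u, r.
One step further: q, s, m (7 so far).
No other element is forced below v by the given relations, so the count is 7.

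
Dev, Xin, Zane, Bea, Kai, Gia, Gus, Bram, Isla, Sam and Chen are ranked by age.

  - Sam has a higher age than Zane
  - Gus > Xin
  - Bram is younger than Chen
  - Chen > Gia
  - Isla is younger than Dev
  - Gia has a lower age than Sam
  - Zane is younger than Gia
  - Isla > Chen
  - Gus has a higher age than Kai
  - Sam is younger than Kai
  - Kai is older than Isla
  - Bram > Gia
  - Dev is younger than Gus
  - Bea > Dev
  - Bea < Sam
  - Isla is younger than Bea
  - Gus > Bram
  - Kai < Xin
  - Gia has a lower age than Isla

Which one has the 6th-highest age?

Chaining the given pairs: Zane < Gia < Bram < Chen < Isla < Dev < Bea < Sam < Kai < Xin < Gus.
Counting 6 from the largest end gives Dev.

Dev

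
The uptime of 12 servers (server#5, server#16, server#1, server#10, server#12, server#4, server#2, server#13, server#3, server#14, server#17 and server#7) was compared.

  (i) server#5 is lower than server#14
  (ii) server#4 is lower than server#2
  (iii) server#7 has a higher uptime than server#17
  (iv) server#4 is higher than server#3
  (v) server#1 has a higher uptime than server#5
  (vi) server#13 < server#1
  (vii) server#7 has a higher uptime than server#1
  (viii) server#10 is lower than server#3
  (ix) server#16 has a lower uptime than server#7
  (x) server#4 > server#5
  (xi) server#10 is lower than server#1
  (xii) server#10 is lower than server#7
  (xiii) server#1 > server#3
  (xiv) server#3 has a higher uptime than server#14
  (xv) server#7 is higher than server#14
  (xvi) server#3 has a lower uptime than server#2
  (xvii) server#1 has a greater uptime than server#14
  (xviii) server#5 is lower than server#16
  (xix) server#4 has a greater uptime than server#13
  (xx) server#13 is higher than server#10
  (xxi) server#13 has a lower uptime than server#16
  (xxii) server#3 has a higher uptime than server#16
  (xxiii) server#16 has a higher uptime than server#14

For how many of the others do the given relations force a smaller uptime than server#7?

The elements the relations force below server#7 are server#5, server#10, server#14, server#13, server#16, server#3, server#1, server#17 — no chain reaches any other.
That is 8.

8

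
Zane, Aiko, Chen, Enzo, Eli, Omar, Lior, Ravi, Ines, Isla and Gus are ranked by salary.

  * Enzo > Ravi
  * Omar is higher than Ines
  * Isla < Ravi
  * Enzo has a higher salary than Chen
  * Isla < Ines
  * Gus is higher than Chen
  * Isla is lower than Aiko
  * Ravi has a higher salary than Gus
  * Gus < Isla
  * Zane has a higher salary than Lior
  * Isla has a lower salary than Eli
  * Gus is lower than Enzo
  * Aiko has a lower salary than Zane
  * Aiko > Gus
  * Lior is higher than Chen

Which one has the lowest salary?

Chen

Chaining upward from Chen: directly above it, Gus, Enzo, Lior; then Isla, Aiko, Ravi, Zane; then Eli, Ines; then Omar.
That covers every other element, and nothing is given below Chen, so Chen is the lowest salary.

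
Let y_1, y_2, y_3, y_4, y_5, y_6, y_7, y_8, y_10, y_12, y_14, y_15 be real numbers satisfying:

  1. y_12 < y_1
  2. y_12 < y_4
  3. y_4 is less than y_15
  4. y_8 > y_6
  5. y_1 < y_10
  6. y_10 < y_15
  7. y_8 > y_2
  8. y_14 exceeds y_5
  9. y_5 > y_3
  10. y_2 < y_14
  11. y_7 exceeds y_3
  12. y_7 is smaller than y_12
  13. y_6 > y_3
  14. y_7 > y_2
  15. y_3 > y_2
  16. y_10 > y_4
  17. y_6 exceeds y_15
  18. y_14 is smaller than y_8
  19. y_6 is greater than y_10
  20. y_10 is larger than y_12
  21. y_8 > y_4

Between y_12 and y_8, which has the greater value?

y_12 < y_1 and y_1 < y_10 give y_12 < y_10.
With y_10 < y_15: y_12 < y_1 < y_10 < y_15.
With y_15 < y_6: y_12 < y_1 < y_10 < y_15 < y_6.
Then y_6 < y_8 extends the chain to y_8.
So y_12 < y_8; y_8 is the larger of the two.

y_8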